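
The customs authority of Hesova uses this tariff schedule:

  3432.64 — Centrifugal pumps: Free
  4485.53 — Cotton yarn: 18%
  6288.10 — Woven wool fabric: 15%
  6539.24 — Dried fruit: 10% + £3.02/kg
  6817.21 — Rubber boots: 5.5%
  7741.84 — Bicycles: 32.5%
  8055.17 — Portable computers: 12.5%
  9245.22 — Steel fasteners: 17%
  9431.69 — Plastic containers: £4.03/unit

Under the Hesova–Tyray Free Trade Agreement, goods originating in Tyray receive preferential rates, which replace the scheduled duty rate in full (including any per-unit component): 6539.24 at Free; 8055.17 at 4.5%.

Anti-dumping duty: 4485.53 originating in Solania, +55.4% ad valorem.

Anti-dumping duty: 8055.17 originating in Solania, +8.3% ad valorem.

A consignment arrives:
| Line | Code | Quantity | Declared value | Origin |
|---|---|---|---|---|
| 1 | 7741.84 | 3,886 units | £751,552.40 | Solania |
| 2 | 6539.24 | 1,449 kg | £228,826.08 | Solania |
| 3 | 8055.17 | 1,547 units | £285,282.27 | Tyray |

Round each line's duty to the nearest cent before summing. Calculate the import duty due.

£284,350.82

Line 1 (7741.84, Solania, 3,886 units, £751,552.40):
Base rate for 7741.84 is 32.5%.
Duty = £751,552.40 × 32.5% = £244,254.53.
Line 2 (6539.24, Solania, 1,449 kg, £228,826.08):
Base rate for 6539.24 is 10% + £3.02/kg.
6539.24 has an FTA preferential rate, but origin Solania is not Tyray; base rate stands.
Duty = £228,826.08 × 10% + 1,449 × £3.02 = £27,258.59.
Line 3 (8055.17, Tyray, 1,547 units, £285,282.27):
Base rate for 8055.17 is 12.5%.
Origin Tyray qualifies under the Hesova–Tyray agreement and 8055.17 is covered: preferential rate 4.5% applies instead.
The additional-duty order on 8055.17 targets Solania, not Tyray; it does not apply.
Duty = £285,282.27 × 4.5% = £12,837.70.
Total = £244,254.53 + £27,258.59 + £12,837.70 = £284,350.82.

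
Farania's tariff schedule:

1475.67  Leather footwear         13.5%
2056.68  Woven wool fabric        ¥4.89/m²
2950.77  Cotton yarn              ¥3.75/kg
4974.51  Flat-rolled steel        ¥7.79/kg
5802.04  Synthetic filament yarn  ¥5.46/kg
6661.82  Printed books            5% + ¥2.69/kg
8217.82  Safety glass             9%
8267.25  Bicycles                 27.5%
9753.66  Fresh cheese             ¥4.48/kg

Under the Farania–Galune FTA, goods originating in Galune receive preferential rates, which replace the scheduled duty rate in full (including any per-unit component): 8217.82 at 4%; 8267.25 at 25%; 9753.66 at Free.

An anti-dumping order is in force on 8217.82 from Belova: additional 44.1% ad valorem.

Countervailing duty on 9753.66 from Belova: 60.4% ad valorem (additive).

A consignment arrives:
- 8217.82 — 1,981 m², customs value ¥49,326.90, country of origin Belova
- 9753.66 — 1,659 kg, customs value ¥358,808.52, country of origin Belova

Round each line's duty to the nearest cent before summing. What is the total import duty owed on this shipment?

Line 1 (8217.82, Belova, 1,981 m², ¥49,326.90):
Base rate for 8217.82 is 9%.
8217.82 has an FTA preferential rate, but origin Belova is not Galune; base rate stands.
Additional duty on 8217.82 from Belova: +44.1%. Applied ad valorem rate: 9% + 44.1% = 53.1%.
Duty = ¥49,326.90 × 53.1% = ¥26,192.58.
Line 2 (9753.66, Belova, 1,659 kg, ¥358,808.52):
Base rate for 9753.66 is ¥4.48/kg.
9753.66 has an FTA preferential rate, but origin Belova is not Galune; base rate stands.
Additional duty on 9753.66 from Belova: +60.4% ad valorem. Applied ad valorem rate = 60.4%.
Duty = ¥358,808.52 × 60.4% + 1,659 × ¥4.48 = ¥224,152.67.
Total = ¥26,192.58 + ¥224,152.67 = ¥250,345.25.

¥250,345.25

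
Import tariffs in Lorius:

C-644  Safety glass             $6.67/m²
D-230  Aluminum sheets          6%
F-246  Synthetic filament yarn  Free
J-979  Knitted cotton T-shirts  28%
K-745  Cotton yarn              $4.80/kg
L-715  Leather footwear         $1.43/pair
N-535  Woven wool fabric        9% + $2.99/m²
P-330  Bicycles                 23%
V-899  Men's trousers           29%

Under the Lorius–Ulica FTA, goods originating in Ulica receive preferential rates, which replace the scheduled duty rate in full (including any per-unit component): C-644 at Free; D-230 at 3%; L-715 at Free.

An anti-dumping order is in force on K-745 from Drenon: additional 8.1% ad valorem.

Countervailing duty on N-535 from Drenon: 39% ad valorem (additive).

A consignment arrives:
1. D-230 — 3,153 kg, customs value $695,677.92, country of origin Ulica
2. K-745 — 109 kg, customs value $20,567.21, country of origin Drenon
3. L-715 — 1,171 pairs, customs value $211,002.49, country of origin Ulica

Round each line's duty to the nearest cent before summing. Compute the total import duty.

Line 1 (D-230, Ulica, 3,153 kg, $695,677.92):
Base rate for D-230 is 6%.
Origin Ulica qualifies under the Lorius–Ulica agreement and D-230 is covered: preferential rate 3% applies instead.
Duty = $695,677.92 × 3% = $20,870.34.
Line 2 (K-745, Drenon, 109 kg, $20,567.21):
Base rate for K-745 is $4.80/kg.
Additional duty on K-745 from Drenon: +8.1% ad valorem. Applied ad valorem rate = 8.1%.
Duty = $20,567.21 × 8.1% + 109 × $4.80 = $2,189.14.
Line 3 (L-715, Ulica, 1,171 pairs, $211,002.49):
Base rate for L-715 is $1.43/pair.
Origin Ulica qualifies under the Lorius–Ulica agreement and L-715 is covered: preferential rate Free applies instead.
Duty = $211,002.49 × 0% = $0.00.
Total = $20,870.34 + $2,189.14 + $0.00 = $23,059.48.

$23,059.48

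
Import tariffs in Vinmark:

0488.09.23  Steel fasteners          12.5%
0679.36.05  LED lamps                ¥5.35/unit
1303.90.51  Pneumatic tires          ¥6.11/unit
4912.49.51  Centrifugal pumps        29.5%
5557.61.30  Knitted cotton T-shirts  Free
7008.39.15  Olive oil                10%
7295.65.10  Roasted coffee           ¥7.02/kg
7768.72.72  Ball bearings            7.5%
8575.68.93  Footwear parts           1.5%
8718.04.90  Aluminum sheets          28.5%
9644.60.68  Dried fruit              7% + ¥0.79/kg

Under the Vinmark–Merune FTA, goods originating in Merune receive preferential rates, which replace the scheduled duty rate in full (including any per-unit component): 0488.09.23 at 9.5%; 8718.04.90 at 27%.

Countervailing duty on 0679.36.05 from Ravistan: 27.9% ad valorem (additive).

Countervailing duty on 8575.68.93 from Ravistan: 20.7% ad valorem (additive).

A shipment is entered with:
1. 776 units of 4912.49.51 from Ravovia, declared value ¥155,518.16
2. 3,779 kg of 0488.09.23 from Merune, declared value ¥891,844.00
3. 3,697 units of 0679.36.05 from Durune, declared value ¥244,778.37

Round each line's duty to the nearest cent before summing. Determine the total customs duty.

¥150,381.99

Line 1 (4912.49.51, Ravovia, 776 units, ¥155,518.16):
Base rate for 4912.49.51 is 29.5%.
Duty = ¥155,518.16 × 29.5% = ¥45,877.86.
Line 2 (0488.09.23, Merune, 3,779 kg, ¥891,844.00):
Base rate for 0488.09.23 is 12.5%.
Origin Merune qualifies under the Vinmark–Merune agreement and 0488.09.23 is covered: preferential rate 9.5% applies instead.
Duty = ¥891,844.00 × 9.5% = ¥84,725.18.
Line 3 (0679.36.05, Durune, 3,697 units, ¥244,778.37):
Base rate for 0679.36.05 is ¥5.35/unit.
The additional-duty order on 0679.36.05 targets Ravistan, not Durune; it does not apply.
Duty = 3,697 × ¥5.35 = ¥19,778.95.
Total = ¥45,877.86 + ¥84,725.18 + ¥19,778.95 = ¥150,381.99.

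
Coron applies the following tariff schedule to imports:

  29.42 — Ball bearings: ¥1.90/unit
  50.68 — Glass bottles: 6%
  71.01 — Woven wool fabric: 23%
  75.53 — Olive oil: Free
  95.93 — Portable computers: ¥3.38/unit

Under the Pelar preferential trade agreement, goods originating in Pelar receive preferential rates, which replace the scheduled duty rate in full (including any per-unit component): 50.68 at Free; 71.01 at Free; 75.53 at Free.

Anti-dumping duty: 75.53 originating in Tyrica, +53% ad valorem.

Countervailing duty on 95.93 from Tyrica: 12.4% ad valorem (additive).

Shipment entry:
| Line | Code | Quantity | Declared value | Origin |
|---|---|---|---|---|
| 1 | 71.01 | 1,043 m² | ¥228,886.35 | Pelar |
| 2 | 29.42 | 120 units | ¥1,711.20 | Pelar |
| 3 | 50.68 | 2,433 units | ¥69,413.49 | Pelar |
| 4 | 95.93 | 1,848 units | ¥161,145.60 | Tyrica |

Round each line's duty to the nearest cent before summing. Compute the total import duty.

¥26,456.29

Line 1 (71.01, Pelar, 1,043 m², ¥228,886.35):
Base rate for 71.01 is 23%.
Origin Pelar qualifies under the Coron–Pelar agreement and 71.01 is covered: preferential rate Free applies instead.
Duty = ¥228,886.35 × 0% = ¥0.00.
Line 2 (29.42, Pelar, 120 units, ¥1,711.20):
Base rate for 29.42 is ¥1.90/unit.
Origin Pelar is the FTA partner but 29.42 is not on the preference list; base rate stands.
Duty = 120 × ¥1.90 = ¥228.00.
Line 3 (50.68, Pelar, 2,433 units, ¥69,413.49):
Base rate for 50.68 is 6%.
Origin Pelar qualifies under the Coron–Pelar agreement and 50.68 is covered: preferential rate Free applies instead.
Duty = ¥69,413.49 × 0% = ¥0.00.
Line 4 (95.93, Tyrica, 1,848 units, ¥161,145.60):
Base rate for 95.93 is ¥3.38/unit.
Additional duty on 95.93 from Tyrica: +12.4% ad valorem. Applied ad valorem rate = 12.4%.
Duty = ¥161,145.60 × 12.4% + 1,848 × ¥3.38 = ¥26,228.29.
Total = ¥0.00 + ¥228.00 + ¥0.00 + ¥26,228.29 = ¥26,456.29.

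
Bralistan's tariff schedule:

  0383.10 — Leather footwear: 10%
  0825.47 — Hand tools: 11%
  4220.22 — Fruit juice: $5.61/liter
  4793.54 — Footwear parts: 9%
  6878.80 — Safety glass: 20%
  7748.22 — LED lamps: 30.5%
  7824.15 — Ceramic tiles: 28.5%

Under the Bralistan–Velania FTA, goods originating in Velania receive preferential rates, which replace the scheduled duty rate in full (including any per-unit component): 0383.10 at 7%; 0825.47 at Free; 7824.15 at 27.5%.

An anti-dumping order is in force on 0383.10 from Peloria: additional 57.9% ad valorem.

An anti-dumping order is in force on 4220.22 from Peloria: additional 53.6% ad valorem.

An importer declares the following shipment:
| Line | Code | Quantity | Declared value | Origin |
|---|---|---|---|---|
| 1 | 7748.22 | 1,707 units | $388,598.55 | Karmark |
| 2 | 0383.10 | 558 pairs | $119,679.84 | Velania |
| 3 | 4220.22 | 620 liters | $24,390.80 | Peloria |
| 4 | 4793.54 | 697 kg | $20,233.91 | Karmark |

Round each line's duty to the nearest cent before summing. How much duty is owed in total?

$145,272.87

Line 1 (7748.22, Karmark, 1,707 units, $388,598.55):
Base rate for 7748.22 is 30.5%.
Duty = $388,598.55 × 30.5% = $118,522.56.
Line 2 (0383.10, Velania, 558 pairs, $119,679.84):
Base rate for 0383.10 is 10%.
Origin Velania qualifies under the Bralistan–Velania agreement and 0383.10 is covered: preferential rate 7% applies instead.
The additional-duty order on 0383.10 targets Peloria, not Velania; it does not apply.
Duty = $119,679.84 × 7% = $8,377.59.
Line 3 (4220.22, Peloria, 620 liters, $24,390.80):
Base rate for 4220.22 is $5.61/liter.
Additional duty on 4220.22 from Peloria: +53.6% ad valorem. Applied ad valorem rate = 53.6%.
Duty = $24,390.80 × 53.6% + 620 × $5.61 = $16,551.67.
Line 4 (4793.54, Karmark, 697 kg, $20,233.91):
Base rate for 4793.54 is 9%.
Duty = $20,233.91 × 9% = $1,821.05.
Total = $118,522.56 + $8,377.59 + $16,551.67 + $1,821.05 = $145,272.87.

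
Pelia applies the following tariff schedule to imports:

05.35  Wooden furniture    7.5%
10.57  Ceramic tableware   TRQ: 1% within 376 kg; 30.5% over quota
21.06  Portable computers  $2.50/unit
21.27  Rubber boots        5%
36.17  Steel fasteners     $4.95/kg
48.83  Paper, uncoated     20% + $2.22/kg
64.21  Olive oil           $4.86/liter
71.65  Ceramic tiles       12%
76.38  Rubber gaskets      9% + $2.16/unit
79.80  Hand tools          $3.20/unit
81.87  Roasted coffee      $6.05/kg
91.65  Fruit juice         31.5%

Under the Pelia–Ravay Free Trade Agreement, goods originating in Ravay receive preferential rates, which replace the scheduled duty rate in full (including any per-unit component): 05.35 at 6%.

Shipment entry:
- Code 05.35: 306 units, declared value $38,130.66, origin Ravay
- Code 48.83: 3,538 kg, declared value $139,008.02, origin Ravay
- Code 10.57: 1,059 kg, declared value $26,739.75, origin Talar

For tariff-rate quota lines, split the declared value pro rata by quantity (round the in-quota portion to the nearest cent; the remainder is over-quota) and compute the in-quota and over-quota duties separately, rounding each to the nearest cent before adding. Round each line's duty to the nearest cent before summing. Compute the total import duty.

Line 1 (05.35, Ravay, 306 units, $38,130.66):
Base rate for 05.35 is 7.5%.
Origin Ravay qualifies under the Pelia–Ravay agreement and 05.35 is covered: preferential rate 6% applies instead.
Duty = $38,130.66 × 6% = $2,287.84.
Line 2 (48.83, Ravay, 3,538 kg, $139,008.02):
Base rate for 48.83 is 20% + $2.22/kg.
Origin Ravay is the FTA partner but 48.83 is not on the preference list; base rate stands.
Duty = $139,008.02 × 20% + 3,538 × $2.22 = $35,655.96.
Line 3 (10.57, Talar, 1,059 kg, $26,739.75):
Code 10.57 is under a tariff-rate quota (threshold 376 kg). In-quota: 376 kg at 1%; over-quota: 683 kg at 30.5%.
Pro-rata value split: in-quota = $26,739.75 × 376/1,059 = $9,494.00; over-quota = $26,739.75 − $9,494.00 = $17,245.75.
In-quota duty = $9,494.00 × 1% = $94.94. Over-quota duty = $17,245.75 × 30.5% = $5,259.95.
Line duty = $94.94 + $5,259.95 = $5,354.89.
Total = $2,287.84 + $35,655.96 + $5,354.89 = $43,298.69.

$43,298.69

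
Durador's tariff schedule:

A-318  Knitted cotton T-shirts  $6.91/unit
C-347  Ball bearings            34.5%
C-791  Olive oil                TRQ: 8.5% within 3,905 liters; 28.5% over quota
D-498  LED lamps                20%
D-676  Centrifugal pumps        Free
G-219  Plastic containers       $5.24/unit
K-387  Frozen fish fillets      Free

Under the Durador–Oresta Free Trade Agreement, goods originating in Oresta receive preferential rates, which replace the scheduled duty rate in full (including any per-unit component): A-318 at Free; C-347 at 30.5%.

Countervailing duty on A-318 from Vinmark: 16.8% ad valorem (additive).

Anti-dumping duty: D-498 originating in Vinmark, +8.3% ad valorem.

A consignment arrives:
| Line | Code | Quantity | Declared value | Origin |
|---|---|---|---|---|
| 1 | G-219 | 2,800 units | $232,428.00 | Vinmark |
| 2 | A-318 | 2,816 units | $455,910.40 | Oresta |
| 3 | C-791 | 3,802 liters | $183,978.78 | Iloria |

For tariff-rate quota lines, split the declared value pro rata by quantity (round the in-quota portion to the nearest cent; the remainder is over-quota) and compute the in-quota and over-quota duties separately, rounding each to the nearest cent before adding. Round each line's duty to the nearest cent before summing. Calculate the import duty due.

Line 1 (G-219, Vinmark, 2,800 units, $232,428.00):
Base rate for G-219 is $5.24/unit.
Duty = 2,800 × $5.24 = $14,672.00.
Line 2 (A-318, Oresta, 2,816 units, $455,910.40):
Base rate for A-318 is $6.91/unit.
Origin Oresta qualifies under the Durador–Oresta agreement and A-318 is covered: preferential rate Free applies instead.
The additional-duty order on A-318 targets Vinmark, not Oresta; it does not apply.
Duty = $455,910.40 × 0% = $0.00.
Line 3 (C-791, Iloria, 3,802 liters, $183,978.78):
Code C-791 is under a tariff-rate quota (threshold 3,905 liters). Quantity 3,802 liters is within the quota, so the in-quota rate 8.5% applies to the full value.
Duty = $183,978.78 × 8.5% = $15,638.20.
Total = $14,672.00 + $0.00 + $15,638.20 = $30,310.20.

$30,310.20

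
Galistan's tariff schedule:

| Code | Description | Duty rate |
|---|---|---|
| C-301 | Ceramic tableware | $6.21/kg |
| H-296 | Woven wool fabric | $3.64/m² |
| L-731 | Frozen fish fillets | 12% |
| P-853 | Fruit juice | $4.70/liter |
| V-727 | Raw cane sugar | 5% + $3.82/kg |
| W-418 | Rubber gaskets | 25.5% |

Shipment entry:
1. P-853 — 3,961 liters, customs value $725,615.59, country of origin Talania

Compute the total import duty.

Line 1 (P-853, Talania, 3,961 liters, $725,615.59):
Base rate for P-853 is $4.70/liter.
Duty = 3,961 × $4.70 = $18,616.70.

$18,616.70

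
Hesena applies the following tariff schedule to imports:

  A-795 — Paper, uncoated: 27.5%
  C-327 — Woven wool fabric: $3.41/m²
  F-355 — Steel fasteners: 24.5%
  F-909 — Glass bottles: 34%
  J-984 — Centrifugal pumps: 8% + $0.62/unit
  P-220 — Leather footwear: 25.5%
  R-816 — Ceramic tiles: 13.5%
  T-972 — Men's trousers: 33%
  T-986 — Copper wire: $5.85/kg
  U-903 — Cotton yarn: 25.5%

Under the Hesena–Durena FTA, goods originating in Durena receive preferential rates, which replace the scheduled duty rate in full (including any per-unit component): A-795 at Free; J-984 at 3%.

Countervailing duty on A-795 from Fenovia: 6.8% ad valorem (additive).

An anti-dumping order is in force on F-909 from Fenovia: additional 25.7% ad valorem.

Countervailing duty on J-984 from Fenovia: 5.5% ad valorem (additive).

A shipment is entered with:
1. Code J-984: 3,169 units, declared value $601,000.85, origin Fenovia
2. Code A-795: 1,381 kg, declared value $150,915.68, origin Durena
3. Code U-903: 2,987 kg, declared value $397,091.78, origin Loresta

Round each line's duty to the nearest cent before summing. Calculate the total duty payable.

$184,358.29

Line 1 (J-984, Fenovia, 3,169 units, $601,000.85):
Base rate for J-984 is 8% + $0.62/unit.
J-984 has an FTA preferential rate, but origin Fenovia is not Durena; base rate stands.
Additional duty on J-984 from Fenovia: +5.5%. Applied ad valorem rate: 8% + 5.5% = 13.5%.
Duty = $601,000.85 × 13.5% + 3,169 × $0.62 = $83,099.89.
Line 2 (A-795, Durena, 1,381 kg, $150,915.68):
Base rate for A-795 is 27.5%.
Origin Durena qualifies under the Hesena–Durena agreement and A-795 is covered: preferential rate Free applies instead.
The additional-duty order on A-795 targets Fenovia, not Durena; it does not apply.
Duty = $150,915.68 × 0% = $0.00.
Line 3 (U-903, Loresta, 2,987 kg, $397,091.78):
Base rate for U-903 is 25.5%.
Duty = $397,091.78 × 25.5% = $101,258.40.
Total = $83,099.89 + $0.00 + $101,258.40 = $184,358.29.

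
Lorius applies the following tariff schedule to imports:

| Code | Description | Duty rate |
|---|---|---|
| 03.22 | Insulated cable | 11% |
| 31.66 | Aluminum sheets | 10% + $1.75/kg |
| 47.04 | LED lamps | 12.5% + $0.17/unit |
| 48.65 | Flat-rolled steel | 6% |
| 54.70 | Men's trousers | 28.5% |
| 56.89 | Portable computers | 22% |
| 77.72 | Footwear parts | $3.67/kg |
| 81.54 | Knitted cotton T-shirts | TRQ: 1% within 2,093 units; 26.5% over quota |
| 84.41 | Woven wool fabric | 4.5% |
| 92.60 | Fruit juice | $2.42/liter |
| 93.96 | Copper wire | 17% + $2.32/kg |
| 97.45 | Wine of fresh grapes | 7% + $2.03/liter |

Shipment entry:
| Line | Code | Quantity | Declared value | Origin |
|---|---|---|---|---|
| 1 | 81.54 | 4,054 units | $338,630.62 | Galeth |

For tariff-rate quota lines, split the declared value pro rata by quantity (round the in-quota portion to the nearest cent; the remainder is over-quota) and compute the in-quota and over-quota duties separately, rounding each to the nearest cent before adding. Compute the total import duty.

Line 1 (81.54, Galeth, 4,054 units, $338,630.62):
Code 81.54 is under a tariff-rate quota (threshold 2,093 units). In-quota: 2,093 units at 1%; over-quota: 1,961 units at 26.5%.
Pro-rata value split: in-quota = $338,630.62 × 2,093/4,054 = $174,828.29; over-quota = $338,630.62 − $174,828.29 = $163,802.33.
In-quota duty = $174,828.29 × 1% = $1,748.28. Over-quota duty = $163,802.33 × 26.5% = $43,407.62.
Line duty = $1,748.28 + $43,407.62 = $45,155.90.

$45,155.90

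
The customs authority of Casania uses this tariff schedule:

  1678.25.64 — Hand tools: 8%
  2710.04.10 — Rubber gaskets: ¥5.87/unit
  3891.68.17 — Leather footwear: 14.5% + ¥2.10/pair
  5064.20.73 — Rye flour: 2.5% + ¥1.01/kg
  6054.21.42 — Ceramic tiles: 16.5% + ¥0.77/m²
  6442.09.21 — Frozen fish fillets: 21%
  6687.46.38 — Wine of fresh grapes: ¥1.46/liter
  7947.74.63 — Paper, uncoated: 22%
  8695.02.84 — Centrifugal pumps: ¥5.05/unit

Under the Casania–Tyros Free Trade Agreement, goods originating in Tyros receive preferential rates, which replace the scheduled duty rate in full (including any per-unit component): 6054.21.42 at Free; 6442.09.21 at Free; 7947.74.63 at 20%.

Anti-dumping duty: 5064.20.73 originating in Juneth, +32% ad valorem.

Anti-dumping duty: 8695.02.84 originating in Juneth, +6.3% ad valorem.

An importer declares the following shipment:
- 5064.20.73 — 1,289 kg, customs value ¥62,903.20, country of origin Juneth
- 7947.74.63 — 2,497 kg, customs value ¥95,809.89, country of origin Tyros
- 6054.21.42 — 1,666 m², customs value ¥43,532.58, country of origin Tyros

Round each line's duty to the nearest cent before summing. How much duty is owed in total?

Line 1 (5064.20.73, Juneth, 1,289 kg, ¥62,903.20):
Base rate for 5064.20.73 is 2.5% + ¥1.01/kg.
Additional duty on 5064.20.73 from Juneth: +32%. Applied ad valorem rate: 2.5% + 32% = 34.5%.
Duty = ¥62,903.20 × 34.5% + 1,289 × ¥1.01 = ¥23,003.49.
Line 2 (7947.74.63, Tyros, 2,497 kg, ¥95,809.89):
Base rate for 7947.74.63 is 22%.
Origin Tyros qualifies under the Casania–Tyros agreement and 7947.74.63 is covered: preferential rate 20% applies instead.
Duty = ¥95,809.89 × 20% = ¥19,161.98.
Line 3 (6054.21.42, Tyros, 1,666 m², ¥43,532.58):
Base rate for 6054.21.42 is 16.5% + ¥0.77/m².
Origin Tyros qualifies under the Casania–Tyros agreement and 6054.21.42 is covered: preferential rate Free applies instead.
Duty = ¥43,532.58 × 0% = ¥0.00.
Total = ¥23,003.49 + ¥19,161.98 + ¥0.00 = ¥42,165.47.

¥42,165.47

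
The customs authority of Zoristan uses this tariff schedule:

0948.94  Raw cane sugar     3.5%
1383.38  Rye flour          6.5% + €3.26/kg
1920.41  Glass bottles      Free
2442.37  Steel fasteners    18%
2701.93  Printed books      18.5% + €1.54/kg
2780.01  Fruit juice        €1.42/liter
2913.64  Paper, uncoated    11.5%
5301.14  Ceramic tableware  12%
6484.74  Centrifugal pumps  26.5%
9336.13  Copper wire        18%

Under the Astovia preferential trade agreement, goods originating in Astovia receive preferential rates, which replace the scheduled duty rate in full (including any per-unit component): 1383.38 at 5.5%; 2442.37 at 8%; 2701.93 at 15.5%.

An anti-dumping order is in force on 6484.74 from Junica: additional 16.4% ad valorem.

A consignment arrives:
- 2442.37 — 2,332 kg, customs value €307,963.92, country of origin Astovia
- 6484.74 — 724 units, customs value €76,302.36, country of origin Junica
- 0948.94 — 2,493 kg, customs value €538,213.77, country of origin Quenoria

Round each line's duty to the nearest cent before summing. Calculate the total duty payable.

Line 1 (2442.37, Astovia, 2,332 kg, €307,963.92):
Base rate for 2442.37 is 18%.
Origin Astovia qualifies under the Zoristan–Astovia agreement and 2442.37 is covered: preferential rate 8% applies instead.
Duty = €307,963.92 × 8% = €24,637.11.
Line 2 (6484.74, Junica, 724 units, €76,302.36):
Base rate for 6484.74 is 26.5%.
Additional duty on 6484.74 from Junica: +16.4%. Applied ad valorem rate: 26.5% + 16.4% = 42.9%.
Duty = €76,302.36 × 42.9% = €32,733.71.
Line 3 (0948.94, Quenoria, 2,493 kg, €538,213.77):
Base rate for 0948.94 is 3.5%.
Duty = €538,213.77 × 3.5% = €18,837.48.
Total = €24,637.11 + €32,733.71 + €18,837.48 = €76,208.30.

€76,208.30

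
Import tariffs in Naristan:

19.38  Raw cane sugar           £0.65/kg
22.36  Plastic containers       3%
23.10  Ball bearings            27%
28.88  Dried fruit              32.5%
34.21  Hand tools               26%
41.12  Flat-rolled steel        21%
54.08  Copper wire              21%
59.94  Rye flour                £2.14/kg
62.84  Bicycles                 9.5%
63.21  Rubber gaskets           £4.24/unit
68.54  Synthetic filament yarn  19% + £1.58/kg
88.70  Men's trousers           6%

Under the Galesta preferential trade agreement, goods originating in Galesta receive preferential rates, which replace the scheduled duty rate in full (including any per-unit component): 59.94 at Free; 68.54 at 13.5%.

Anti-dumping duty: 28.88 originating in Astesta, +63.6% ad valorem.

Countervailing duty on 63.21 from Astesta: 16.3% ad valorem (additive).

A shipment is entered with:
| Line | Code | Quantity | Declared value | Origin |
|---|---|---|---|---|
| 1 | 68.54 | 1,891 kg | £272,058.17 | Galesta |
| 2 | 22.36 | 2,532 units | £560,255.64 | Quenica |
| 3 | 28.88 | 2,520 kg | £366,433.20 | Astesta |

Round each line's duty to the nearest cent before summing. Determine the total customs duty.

Line 1 (68.54, Galesta, 1,891 kg, £272,058.17):
Base rate for 68.54 is 19% + £1.58/kg.
Origin Galesta qualifies under the Naristan–Galesta agreement and 68.54 is covered: preferential rate 13.5% applies instead.
Duty = £272,058.17 × 13.5% = £36,727.85.
Line 2 (22.36, Quenica, 2,532 units, £560,255.64):
Base rate for 22.36 is 3%.
Duty = £560,255.64 × 3% = £16,807.67.
Line 3 (28.88, Astesta, 2,520 kg, £366,433.20):
Base rate for 28.88 is 32.5%.
Additional duty on 28.88 from Astesta: +63.6%. Applied ad valorem rate: 32.5% + 63.6% = 96.1%.
Duty = £366,433.20 × 96.1% = £352,142.31.
Total = £36,727.85 + £16,807.67 + £352,142.31 = £405,677.83.

£405,677.83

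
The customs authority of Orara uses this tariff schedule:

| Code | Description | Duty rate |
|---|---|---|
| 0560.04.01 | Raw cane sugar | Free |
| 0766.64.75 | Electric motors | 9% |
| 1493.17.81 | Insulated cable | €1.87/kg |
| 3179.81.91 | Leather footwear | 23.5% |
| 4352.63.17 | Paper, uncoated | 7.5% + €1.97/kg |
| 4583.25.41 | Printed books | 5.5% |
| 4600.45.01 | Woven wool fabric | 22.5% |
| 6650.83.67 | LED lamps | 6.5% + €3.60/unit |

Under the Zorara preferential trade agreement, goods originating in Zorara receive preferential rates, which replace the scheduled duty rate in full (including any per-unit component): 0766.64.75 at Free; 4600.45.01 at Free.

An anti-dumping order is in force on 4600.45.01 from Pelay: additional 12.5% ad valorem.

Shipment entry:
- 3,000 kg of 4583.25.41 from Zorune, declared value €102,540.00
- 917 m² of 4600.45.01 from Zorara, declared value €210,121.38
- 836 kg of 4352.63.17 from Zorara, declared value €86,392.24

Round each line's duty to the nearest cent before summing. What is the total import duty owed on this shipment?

Line 1 (4583.25.41, Zorune, 3,000 kg, €102,540.00):
Base rate for 4583.25.41 is 5.5%.
Duty = €102,540.00 × 5.5% = €5,639.70.
Line 2 (4600.45.01, Zorara, 917 m², €210,121.38):
Base rate for 4600.45.01 is 22.5%.
Origin Zorara qualifies under the Orara–Zorara agreement and 4600.45.01 is covered: preferential rate Free applies instead.
The additional-duty order on 4600.45.01 targets Pelay, not Zorara; it does not apply.
Duty = €210,121.38 × 0% = €0.00.
Line 3 (4352.63.17, Zorara, 836 kg, €86,392.24):
Base rate for 4352.63.17 is 7.5% + €1.97/kg.
Origin Zorara is the FTA partner but 4352.63.17 is not on the preference list; base rate stands.
Duty = €86,392.24 × 7.5% + 836 × €1.97 = €8,126.34.
Total = €5,639.70 + €0.00 + €8,126.34 = €13,766.04.

€13,766.04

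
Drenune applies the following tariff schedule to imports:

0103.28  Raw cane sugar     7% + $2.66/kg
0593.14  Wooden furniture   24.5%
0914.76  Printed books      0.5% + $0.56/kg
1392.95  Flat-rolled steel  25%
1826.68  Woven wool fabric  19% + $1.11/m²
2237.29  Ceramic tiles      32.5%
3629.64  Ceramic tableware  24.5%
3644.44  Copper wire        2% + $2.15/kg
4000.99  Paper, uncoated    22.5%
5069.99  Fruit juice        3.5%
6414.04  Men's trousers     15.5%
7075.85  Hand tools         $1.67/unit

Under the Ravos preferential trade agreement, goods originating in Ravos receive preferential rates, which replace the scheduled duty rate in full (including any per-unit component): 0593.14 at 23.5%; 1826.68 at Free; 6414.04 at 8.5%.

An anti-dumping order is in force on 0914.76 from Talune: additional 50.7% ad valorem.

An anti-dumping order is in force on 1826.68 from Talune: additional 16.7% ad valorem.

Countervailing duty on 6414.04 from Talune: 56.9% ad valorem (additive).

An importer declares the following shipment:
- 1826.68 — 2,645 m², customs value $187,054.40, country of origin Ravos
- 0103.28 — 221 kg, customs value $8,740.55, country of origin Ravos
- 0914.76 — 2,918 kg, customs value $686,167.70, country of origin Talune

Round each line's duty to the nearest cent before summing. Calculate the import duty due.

Line 1 (1826.68, Ravos, 2,645 m², $187,054.40):
Base rate for 1826.68 is 19% + $1.11/m².
Origin Ravos qualifies under the Drenune–Ravos agreement and 1826.68 is covered: preferential rate Free applies instead.
The additional-duty order on 1826.68 targets Talune, not Ravos; it does not apply.
Duty = $187,054.40 × 0% = $0.00.
Line 2 (0103.28, Ravos, 221 kg, $8,740.55):
Base rate for 0103.28 is 7% + $2.66/kg.
Origin Ravos is the FTA partner but 0103.28 is not on the preference list; base rate stands.
Duty = $8,740.55 × 7% + 221 × $2.66 = $1,199.70.
Line 3 (0914.76, Talune, 2,918 kg, $686,167.70):
Base rate for 0914.76 is 0.5% + $0.56/kg.
Additional duty on 0914.76 from Talune: +50.7%. Applied ad valorem rate: 0.5% + 50.7% = 51.2%.
Duty = $686,167.70 × 51.2% + 2,918 × $0.56 = $352,951.94.
Total = $0.00 + $1,199.70 + $352,951.94 = $354,151.64.

$354,151.64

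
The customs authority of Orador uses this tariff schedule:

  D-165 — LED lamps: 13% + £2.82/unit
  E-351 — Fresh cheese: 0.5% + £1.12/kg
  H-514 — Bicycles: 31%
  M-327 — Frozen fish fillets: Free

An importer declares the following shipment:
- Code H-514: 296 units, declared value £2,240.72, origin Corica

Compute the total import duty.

£694.62

Line 1 (H-514, Corica, 296 units, £2,240.72):
Base rate for H-514 is 31%.
Duty = £2,240.72 × 31% = £694.62.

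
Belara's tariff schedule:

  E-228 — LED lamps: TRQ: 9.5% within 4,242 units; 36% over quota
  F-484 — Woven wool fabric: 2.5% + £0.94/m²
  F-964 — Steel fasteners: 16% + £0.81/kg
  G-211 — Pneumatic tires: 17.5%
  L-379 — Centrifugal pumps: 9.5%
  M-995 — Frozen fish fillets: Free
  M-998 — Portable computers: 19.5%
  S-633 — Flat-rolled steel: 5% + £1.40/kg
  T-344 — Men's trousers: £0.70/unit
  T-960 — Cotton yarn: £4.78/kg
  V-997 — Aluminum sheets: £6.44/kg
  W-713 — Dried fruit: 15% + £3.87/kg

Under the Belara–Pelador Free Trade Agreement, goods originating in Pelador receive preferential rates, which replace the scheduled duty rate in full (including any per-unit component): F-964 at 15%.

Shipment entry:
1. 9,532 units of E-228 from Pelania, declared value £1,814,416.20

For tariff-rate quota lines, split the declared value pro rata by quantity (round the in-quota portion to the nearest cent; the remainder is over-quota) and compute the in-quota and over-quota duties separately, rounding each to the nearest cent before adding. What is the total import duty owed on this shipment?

Line 1 (E-228, Pelania, 9,532 units, £1,814,416.20):
Code E-228 is under a tariff-rate quota (threshold 4,242 units). In-quota: 4,242 units at 9.5%; over-quota: 5,290 units at 36%.
Pro-rata value split: in-quota = £1,814,416.20 × 4,242/9,532 = £807,464.70; over-quota = £1,814,416.20 − £807,464.70 = £1,006,951.50.
In-quota duty = £807,464.70 × 9.5% = £76,709.15. Over-quota duty = £1,006,951.50 × 36% = £362,502.54.
Line duty = £76,709.15 + £362,502.54 = £439,211.69.

£439,211.69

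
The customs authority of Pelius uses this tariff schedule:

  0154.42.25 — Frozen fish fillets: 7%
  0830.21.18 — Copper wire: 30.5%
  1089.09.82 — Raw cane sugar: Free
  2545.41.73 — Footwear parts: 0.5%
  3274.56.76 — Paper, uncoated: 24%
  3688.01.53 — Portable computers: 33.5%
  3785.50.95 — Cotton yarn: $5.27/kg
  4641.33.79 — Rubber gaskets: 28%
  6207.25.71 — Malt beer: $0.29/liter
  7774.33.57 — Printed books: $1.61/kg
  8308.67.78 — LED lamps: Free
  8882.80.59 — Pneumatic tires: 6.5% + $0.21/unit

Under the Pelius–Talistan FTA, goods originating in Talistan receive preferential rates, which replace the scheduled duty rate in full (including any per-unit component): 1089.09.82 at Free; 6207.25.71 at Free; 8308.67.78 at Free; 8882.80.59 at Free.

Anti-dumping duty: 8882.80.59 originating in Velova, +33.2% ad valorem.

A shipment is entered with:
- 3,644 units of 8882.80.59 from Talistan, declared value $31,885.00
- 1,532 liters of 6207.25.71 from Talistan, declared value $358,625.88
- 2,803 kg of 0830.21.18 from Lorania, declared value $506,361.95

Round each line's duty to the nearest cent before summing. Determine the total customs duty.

$154,440.39

Line 1 (8882.80.59, Talistan, 3,644 units, $31,885.00):
Base rate for 8882.80.59 is 6.5% + $0.21/unit.
Origin Talistan qualifies under the Pelius–Talistan agreement and 8882.80.59 is covered: preferential rate Free applies instead.
The additional-duty order on 8882.80.59 targets Velova, not Talistan; it does not apply.
Duty = $31,885.00 × 0% = $0.00.
Line 2 (6207.25.71, Talistan, 1,532 liters, $358,625.88):
Base rate for 6207.25.71 is $0.29/liter.
Origin Talistan qualifies under the Pelius–Talistan agreement and 6207.25.71 is covered: preferential rate Free applies instead.
Duty = $358,625.88 × 0% = $0.00.
Line 3 (0830.21.18, Lorania, 2,803 kg, $506,361.95):
Base rate for 0830.21.18 is 30.5%.
Duty = $506,361.95 × 30.5% = $154,440.39.
Total = $0.00 + $0.00 + $154,440.39 = $154,440.39.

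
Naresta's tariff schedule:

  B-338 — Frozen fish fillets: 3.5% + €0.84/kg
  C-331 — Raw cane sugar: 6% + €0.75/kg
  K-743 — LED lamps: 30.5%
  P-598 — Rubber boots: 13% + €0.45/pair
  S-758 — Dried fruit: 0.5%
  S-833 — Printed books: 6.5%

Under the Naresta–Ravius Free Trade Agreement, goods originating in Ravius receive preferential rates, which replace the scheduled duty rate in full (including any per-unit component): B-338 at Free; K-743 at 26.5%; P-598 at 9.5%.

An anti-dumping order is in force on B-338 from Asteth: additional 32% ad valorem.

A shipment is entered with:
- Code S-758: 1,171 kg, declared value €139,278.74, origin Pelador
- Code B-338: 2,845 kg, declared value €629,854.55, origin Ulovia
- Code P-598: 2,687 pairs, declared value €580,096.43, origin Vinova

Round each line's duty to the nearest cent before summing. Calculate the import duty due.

€101,752.79

Line 1 (S-758, Pelador, 1,171 kg, €139,278.74):
Base rate for S-758 is 0.5%.
Duty = €139,278.74 × 0.5% = €696.39.
Line 2 (B-338, Ulovia, 2,845 kg, €629,854.55):
Base rate for B-338 is 3.5% + €0.84/kg.
B-338 has an FTA preferential rate, but origin Ulovia is not Ravius; base rate stands.
The additional-duty order on B-338 targets Asteth, not Ulovia; it does not apply.
Duty = €629,854.55 × 3.5% + 2,845 × €0.84 = €24,434.71.
Line 3 (P-598, Vinova, 2,687 pairs, €580,096.43):
Base rate for P-598 is 13% + €0.45/pair.
P-598 has an FTA preferential rate, but origin Vinova is not Ravius; base rate stands.
Duty = €580,096.43 × 13% + 2,687 × €0.45 = €76,621.69.
Total = €696.39 + €24,434.71 + €76,621.69 = €101,752.79.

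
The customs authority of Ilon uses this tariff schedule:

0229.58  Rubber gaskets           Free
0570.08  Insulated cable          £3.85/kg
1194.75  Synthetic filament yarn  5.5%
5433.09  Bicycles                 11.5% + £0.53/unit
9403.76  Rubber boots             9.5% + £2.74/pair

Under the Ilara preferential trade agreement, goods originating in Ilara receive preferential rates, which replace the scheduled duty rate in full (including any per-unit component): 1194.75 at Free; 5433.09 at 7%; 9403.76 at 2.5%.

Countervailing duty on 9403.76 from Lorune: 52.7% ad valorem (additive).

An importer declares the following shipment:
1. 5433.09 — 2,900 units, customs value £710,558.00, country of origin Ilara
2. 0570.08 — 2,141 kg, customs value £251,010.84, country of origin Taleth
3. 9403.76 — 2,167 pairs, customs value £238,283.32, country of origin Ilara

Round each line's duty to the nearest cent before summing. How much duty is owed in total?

£63,938.99

Line 1 (5433.09, Ilara, 2,900 units, £710,558.00):
Base rate for 5433.09 is 11.5% + £0.53/unit.
Origin Ilara qualifies under the Ilon–Ilara agreement and 5433.09 is covered: preferential rate 7% applies instead.
Duty = £710,558.00 × 7% = £49,739.06.
Line 2 (0570.08, Taleth, 2,141 kg, £251,010.84):
Base rate for 0570.08 is £3.85/kg.
Duty = 2,141 × £3.85 = £8,242.85.
Line 3 (9403.76, Ilara, 2,167 pairs, £238,283.32):
Base rate for 9403.76 is 9.5% + £2.74/pair.
Origin Ilara qualifies under the Ilon–Ilara agreement and 9403.76 is covered: preferential rate 2.5% applies instead.
The additional-duty order on 9403.76 targets Lorune, not Ilara; it does not apply.
Duty = £238,283.32 × 2.5% = £5,957.08.
Total = £49,739.06 + £8,242.85 + £5,957.08 = £63,938.99.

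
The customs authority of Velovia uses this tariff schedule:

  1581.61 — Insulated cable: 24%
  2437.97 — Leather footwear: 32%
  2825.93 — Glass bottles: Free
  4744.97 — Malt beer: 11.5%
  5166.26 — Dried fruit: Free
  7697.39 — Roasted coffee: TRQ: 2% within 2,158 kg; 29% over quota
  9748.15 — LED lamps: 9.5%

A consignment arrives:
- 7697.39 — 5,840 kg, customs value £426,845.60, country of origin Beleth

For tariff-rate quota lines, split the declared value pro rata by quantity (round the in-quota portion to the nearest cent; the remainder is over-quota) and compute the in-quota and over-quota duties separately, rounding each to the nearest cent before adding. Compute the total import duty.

£81,198.60

Line 1 (7697.39, Beleth, 5,840 kg, £426,845.60):
Code 7697.39 is under a tariff-rate quota (threshold 2,158 kg). In-quota: 2,158 kg at 2%; over-quota: 3,682 kg at 29%.
Pro-rata value split: in-quota = £426,845.60 × 2,158/5,840 = £157,728.22; over-quota = £426,845.60 − £157,728.22 = £269,117.38.
In-quota duty = £157,728.22 × 2% = £3,154.56. Over-quota duty = £269,117.38 × 29% = £78,044.04.
Line duty = £3,154.56 + £78,044.04 = £81,198.60.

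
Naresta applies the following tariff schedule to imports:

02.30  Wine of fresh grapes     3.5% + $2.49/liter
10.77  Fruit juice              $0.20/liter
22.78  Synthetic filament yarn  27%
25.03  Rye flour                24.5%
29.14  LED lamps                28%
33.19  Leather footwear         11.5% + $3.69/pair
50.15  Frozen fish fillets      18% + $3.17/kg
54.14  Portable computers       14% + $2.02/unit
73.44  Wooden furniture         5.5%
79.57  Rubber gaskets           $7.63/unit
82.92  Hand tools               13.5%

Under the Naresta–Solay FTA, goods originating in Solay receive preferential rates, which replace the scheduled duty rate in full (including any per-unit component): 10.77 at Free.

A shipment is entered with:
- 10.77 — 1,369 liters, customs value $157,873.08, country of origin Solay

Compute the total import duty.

Line 1 (10.77, Solay, 1,369 liters, $157,873.08):
Base rate for 10.77 is $0.20/liter.
Origin Solay qualifies under the Naresta–Solay agreement and 10.77 is covered: preferential rate Free applies instead.
Duty = $157,873.08 × 0% = $0.00.

$0.00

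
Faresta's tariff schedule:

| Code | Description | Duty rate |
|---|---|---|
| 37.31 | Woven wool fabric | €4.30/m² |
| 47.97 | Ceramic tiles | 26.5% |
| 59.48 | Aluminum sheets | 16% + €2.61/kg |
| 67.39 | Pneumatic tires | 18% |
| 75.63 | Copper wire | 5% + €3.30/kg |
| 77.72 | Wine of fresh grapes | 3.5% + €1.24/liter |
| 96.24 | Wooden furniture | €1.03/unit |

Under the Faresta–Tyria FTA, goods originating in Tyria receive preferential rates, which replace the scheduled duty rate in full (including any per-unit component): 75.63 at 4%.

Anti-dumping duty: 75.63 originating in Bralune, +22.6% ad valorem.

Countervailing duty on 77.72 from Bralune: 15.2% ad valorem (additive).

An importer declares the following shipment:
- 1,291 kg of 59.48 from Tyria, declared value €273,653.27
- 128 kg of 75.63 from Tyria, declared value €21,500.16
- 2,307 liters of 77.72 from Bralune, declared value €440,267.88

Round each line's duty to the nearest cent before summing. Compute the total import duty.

€133,204.81

Line 1 (59.48, Tyria, 1,291 kg, €273,653.27):
Base rate for 59.48 is 16% + €2.61/kg.
Origin Tyria is the FTA partner but 59.48 is not on the preference list; base rate stands.
Duty = €273,653.27 × 16% + 1,291 × €2.61 = €47,154.03.
Line 2 (75.63, Tyria, 128 kg, €21,500.16):
Base rate for 75.63 is 5% + €3.30/kg.
Origin Tyria qualifies under the Faresta–Tyria agreement and 75.63 is covered: preferential rate 4% applies instead.
The additional-duty order on 75.63 targets Bralune, not Tyria; it does not apply.
Duty = €21,500.16 × 4% = €860.01.
Line 3 (77.72, Bralune, 2,307 liters, €440,267.88):
Base rate for 77.72 is 3.5% + €1.24/liter.
Additional duty on 77.72 from Bralune: +15.2%. Applied ad valorem rate: 3.5% + 15.2% = 18.7%.
Duty = €440,267.88 × 18.7% + 2,307 × €1.24 = €85,190.77.
Total = €47,154.03 + €860.01 + €85,190.77 = €133,204.81.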